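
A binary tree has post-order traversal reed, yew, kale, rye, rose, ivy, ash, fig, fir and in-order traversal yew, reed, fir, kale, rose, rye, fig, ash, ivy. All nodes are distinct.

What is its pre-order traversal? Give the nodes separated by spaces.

The last element of post-order is the root; it splits in-order into left and right subtrees.
Root fir: left subtree has 2 nodes {yew, reed}, right has 6 {kale, rose, rye, fig, ash, ivy}.
  Root yew: left subtree has 0 nodes { }, right has 1 {reed}.
  Root fig: left subtree has 3 nodes {kale, rose, rye}, right has 2 {ash, ivy}.
    Root rose: left subtree has 1 node {kale}, right has 1 {rye}.
    Root ash: left subtree has 0 nodes { }, right has 1 {ivy}.

fir yew reed fig rose kale rye ash ivy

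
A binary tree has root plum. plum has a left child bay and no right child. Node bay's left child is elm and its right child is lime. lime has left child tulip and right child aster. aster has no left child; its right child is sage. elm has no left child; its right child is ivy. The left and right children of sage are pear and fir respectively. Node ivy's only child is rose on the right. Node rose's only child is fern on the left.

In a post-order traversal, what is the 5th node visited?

tulip

Post-order visits the left subtree, then the right subtree, then the node.
At plum: go left to bay.
  At bay: go left to elm.
    At elm: no left child.
    At elm: go right to ivy.
      At ivy: no left child.
      At ivy: go right to rose.
        At rose: go left to fern.
          fern is a leaf — visit fern.
        At rose: no right child.
        Visit rose.
      Visit ivy.
    Visit elm.
  At bay: go right to lime.
    At lime: go left to tulip.
      tulip is a leaf — visit tulip.
    At lime: go right to aster.
      At aster: no left child.
      At aster: go right to sage.
        At sage: go left to pear.
          pear is a leaf — visit pear.
        At sage: go right to fir.
          fir is a leaf — visit fir.
        Visit sage.
      Visit aster.
    Visit lime.
  Visit bay.
At plum: no right child.
Visit plum.
Full post-order sequence: fern, rose, ivy, elm, tulip, pear, fir, sage, aster, lime, bay, plum.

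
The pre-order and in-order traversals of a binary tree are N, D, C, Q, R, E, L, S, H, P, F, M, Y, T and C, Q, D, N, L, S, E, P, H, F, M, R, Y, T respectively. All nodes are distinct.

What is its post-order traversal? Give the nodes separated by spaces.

The first element of pre-order is the root; it splits in-order into left and right subtrees.
Root N: left subtree has 3 nodes {C, Q, D}, right has 10 {L, S, E, P, H, F, M, R, Y, T}.
  Root D: left subtree has 2 nodes {C, Q}, right has 0 { }.
    Root C: left subtree has 0 nodes { }, right has 1 {Q}.
  Root R: left subtree has 7 nodes {L, S, E, P, H, F, M}, right has 2 {Y, T}.
    Root E: left subtree has 2 nodes {L, S}, right has 4 {P, H, F, M}.
      Root L: left subtree has 0 nodes { }, right has 1 {S}.
      Root H: left subtree has 1 node {P}, right has 2 {F, M}.
        Root F: left subtree has 0 nodes { }, right has 1 {M}.
    Root Y: left subtree has 0 nodes { }, right has 1 {T}.

Q C D S L P M F H E T Y R N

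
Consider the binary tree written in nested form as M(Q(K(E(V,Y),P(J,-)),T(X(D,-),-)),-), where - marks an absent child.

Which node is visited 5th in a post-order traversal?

P

Post-order visits the left subtree, then the right subtree, then the node.
At M: go left to Q.
  At Q: go left to K.
    At K: go left to E.
      At E: go left to V.
        V is a leaf — visit V.
      At E: go right to Y.
        Y is a leaf — visit Y.
      Visit E.
    At K: go right to P.
      At P: go left to J.
        J is a leaf — visit J.
      At P: no right child.
      Visit P.
    Visit K.
  At Q: go right to T.
    At T: go left to X.
      At X: go left to D.
        D is a leaf — visit D.
      At X: no right child.
      Visit X.
    At T: no right child.
    Visit T.
  Visit Q.
At M: no right child.
Visit M.
Full post-order sequence: V, Y, E, J, P, K, D, X, T, Q, M.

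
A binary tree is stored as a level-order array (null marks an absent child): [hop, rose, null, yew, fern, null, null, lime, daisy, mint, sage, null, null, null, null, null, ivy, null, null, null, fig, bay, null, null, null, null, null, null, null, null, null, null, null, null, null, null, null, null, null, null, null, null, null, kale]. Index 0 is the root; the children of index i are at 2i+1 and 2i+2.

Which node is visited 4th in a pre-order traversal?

Pre-order visits the node, then its left subtree, then its right subtree.
Visit hop.
At hop: go left to rose.
  Visit rose.
  At rose: go left to yew.
    Visit yew.
    At yew: go left to lime.
      Visit lime.
      At lime: no left child.
      At lime: go right to ivy.
        ivy is a leaf — visit ivy.
    At yew: go right to daisy.
      daisy is a leaf — visit daisy.
  At rose: go right to fern.
    Visit fern.
    At fern: go left to mint.
      Visit mint.
      At mint: no left child.
      At mint: go right to fig.
        fig is a leaf — visit fig.
    At fern: go right to sage.
      Visit sage.
      At sage: go left to bay.
        Visit bay.
        At bay: go left to kale.
          kale is a leaf — visit kale.
        At bay: no right child.
      At sage: no right child.
At hop: no right child.
Full pre-order sequence: hop, rose, yew, lime, ivy, daisy, fern, mint, fig, sage, bay, kale.

lime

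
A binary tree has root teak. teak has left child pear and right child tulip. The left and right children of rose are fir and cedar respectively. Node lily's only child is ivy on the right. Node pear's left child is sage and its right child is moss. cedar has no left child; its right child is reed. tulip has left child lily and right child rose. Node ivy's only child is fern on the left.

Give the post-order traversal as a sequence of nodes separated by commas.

sage, moss, pear, fern, ivy, lily, fir, reed, cedar, rose, tulip, teak

Post-order visits the left subtree, then the right subtree, then the node.
At teak: go left to pear.
  At pear: go left to sage.
    sage is a leaf — visit sage.
  At pear: go right to moss.
    moss is a leaf — visit moss.
  Visit pear.
At teak: go right to tulip.
  At tulip: go left to lily.
    At lily: no left child.
    At lily: go right to ivy.
      At ivy: go left to fern.
        fern is a leaf — visit fern.
      At ivy: no right child.
      Visit ivy.
    Visit lily.
  At tulip: go right to rose.
    At rose: go left to fir.
      fir is a leaf — visit fir.
    At rose: go right to cedar.
      At cedar: no left child.
      At cedar: go right to reed.
        reed is a leaf — visit reed.
      Visit cedar.
    Visit rose.
  Visit tulip.
Visit teak.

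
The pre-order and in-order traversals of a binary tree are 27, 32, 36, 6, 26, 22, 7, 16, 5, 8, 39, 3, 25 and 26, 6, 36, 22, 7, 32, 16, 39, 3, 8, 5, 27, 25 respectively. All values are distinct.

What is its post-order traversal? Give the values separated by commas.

26, 6, 7, 22, 36, 3, 39, 8, 5, 16, 32, 25, 27

The first element of pre-order is the root; it splits in-order into left and right subtrees.
Root 27: left subtree has 11 nodes {26, 6, 36, 22, 7, 32, 16, 39, 3, 8, 5}, right has 1 {25}.
  Root 32: left subtree has 5 nodes {26, 6, 36, 22, 7}, right has 5 {16, 39, 3, 8, 5}.
    Root 36: left subtree has 2 nodes {26, 6}, right has 2 {22, 7}.
      Root 6: left subtree has 1 node {26}, right has 0 { }.
      Root 22: left subtree has 0 nodes { }, right has 1 {7}.
    Root 16: left subtree has 0 nodes { }, right has 4 {39, 3, 8, 5}.
      Root 5: left subtree has 3 nodes {39, 3, 8}, right has 0 { }.
        Root 8: left subtree has 2 nodes {39, 3}, right has 0 { }.
          Root 39: left subtree has 0 nodes { }, right has 1 {3}.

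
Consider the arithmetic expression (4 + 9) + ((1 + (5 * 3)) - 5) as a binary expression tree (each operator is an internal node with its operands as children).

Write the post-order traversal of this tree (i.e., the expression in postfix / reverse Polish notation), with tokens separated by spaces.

4 9 + 1 5 3 * + 5 - +

Post-order on an expression tree gives postfix notation: for each operator, emit left operand, right operand, then the operator.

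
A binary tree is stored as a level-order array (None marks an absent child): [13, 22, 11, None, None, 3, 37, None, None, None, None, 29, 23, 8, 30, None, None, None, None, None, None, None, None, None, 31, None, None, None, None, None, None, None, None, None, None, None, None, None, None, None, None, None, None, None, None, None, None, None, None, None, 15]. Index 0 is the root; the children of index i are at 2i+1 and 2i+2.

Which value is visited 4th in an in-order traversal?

31

In-order visits the left subtree, then the node, then the right subtree.
At 13: go left to 22.
  22 is a leaf — visit 22.
Visit 13.
At 13: go right to 11.
  At 11: go left to 3.
    At 3: go left to 29.
      At 29: no left child.
      Visit 29.
      At 29: go right to 31.
        At 31: no left child.
        Visit 31.
        At 31: go right to 15.
          15 is a leaf — visit 15.
    Visit 3.
    At 3: go right to 23.
      23 is a leaf — visit 23.
  Visit 11.
  At 11: go right to 37.
    At 37: go left to 8.
      8 is a leaf — visit 8.
    Visit 37.
    At 37: go right to 30.
      30 is a leaf — visit 30.
Full in-order sequence: 22, 13, 29, 31, 15, 3, 23, 11, 8, 37, 30.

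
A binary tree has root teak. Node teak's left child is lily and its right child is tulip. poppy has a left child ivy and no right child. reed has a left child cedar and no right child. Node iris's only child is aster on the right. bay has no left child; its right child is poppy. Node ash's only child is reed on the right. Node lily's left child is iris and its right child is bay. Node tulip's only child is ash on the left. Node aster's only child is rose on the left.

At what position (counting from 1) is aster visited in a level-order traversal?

7

Level-order visits nodes level by level from the root, left to right within each level.
Level 0: teak
Level 1: lily, tulip
Level 2: iris, bay, ash
Level 3: aster, poppy, reed
Level 4: rose, ivy, cedar
Full level-order sequence: teak, lily, tulip, iris, bay, ash, aster, poppy, reed, rose, ivy, cedar.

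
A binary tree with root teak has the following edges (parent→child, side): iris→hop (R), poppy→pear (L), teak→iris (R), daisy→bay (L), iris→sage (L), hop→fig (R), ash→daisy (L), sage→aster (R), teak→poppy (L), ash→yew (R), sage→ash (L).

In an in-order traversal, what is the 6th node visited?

In-order visits the left subtree, then the node, then the right subtree.
At teak: go left to poppy.
  At poppy: go left to pear.
    pear is a leaf — visit pear.
  Visit poppy.
  At poppy: no right child.
Visit teak.
At teak: go right to iris.
  At iris: go left to sage.
    At sage: go left to ash.
      At ash: go left to daisy.
        At daisy: go left to bay.
          bay is a leaf — visit bay.
        Visit daisy.
        At daisy: no right child.
      Visit ash.
      At ash: go right to yew.
        yew is a leaf — visit yew.
    Visit sage.
    At sage: go right to aster.
      aster is a leaf — visit aster.
  Visit iris.
  At iris: go right to hop.
    At hop: no left child.
    Visit hop.
    At hop: go right to fig.
      fig is a leaf — visit fig.
Full in-order sequence: pear, poppy, teak, bay, daisy, ash, yew, sage, aster, iris, hop, fig.

ash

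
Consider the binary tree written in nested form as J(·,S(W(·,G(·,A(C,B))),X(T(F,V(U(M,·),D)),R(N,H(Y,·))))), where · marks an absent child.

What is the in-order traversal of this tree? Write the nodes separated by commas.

In-order visits the left subtree, then the node, then the right subtree.
At J: no left child.
Visit J.
At J: go right to S.
  At S: go left to W.
    At W: no left child.
    Visit W.
    At W: go right to G.
      At G: no left child.
      Visit G.
      At G: go right to A.
        At A: go left to C.
          C is a leaf — visit C.
        Visit A.
        At A: go right to B.
          B is a leaf — visit B.
  Visit S.
  At S: go right to X.
    At X: go left to T.
      At T: go left to F.
        F is a leaf — visit F.
      Visit T.
      At T: go right to V.
        At V: go left to U.
          At U: go left to M.
            M is a leaf — visit M.
          Visit U.
          At U: no right child.
        Visit V.
        At V: go right to D.
          D is a leaf — visit D.
    Visit X.
    At X: go right to R.
      At R: go left to N.
        N is a leaf — visit N.
      Visit R.
      At R: go right to H.
        At H: go left to Y.
          Y is a leaf — visit Y.
        Visit H.
        At H: no right child.

J, W, G, C, A, B, S, F, T, M, U, V, D, X, N, R, Y, H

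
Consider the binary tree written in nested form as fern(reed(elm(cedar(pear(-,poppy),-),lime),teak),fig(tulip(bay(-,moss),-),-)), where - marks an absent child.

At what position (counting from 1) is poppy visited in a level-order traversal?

12

Level-order visits nodes level by level from the root, left to right within each level.
Level 0: fern
Level 1: reed, fig
Level 2: elm, teak, tulip
Level 3: cedar, lime, bay
Level 4: pear, moss
Level 5: poppy
Full level-order sequence: fern, reed, fig, elm, teak, tulip, cedar, lime, bay, pear, moss, poppy.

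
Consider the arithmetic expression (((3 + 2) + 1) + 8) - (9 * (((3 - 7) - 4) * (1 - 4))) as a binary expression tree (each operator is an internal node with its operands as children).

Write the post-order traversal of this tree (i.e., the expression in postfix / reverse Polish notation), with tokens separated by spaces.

3 2 + 1 + 8 + 9 3 7 - 4 - 1 4 - * * -

Post-order on an expression tree gives postfix notation: for each operator, emit left operand, right operand, then the operator.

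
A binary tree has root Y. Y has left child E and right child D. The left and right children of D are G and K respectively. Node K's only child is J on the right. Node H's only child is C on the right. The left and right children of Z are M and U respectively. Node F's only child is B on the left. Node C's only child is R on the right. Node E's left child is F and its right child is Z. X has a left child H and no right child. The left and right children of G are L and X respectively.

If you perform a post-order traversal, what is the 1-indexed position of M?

Post-order visits the left subtree, then the right subtree, then the node.
At Y: go left to E.
  At E: go left to F.
    At F: go left to B.
      B is a leaf — visit B.
    At F: no right child.
    Visit F.
  At E: go right to Z.
    At Z: go left to M.
      M is a leaf — visit M.
    At Z: go right to U.
      U is a leaf — visit U.
    Visit Z.
  Visit E.
At Y: go right to D.
  At D: go left to G.
    At G: go left to L.
      L is a leaf — visit L.
    At G: go right to X.
      At X: go left to H.
        At H: no left child.
        At H: go right to C.
          At C: no left child.
          At C: go right to R.
            R is a leaf — visit R.
          Visit C.
        Visit H.
      At X: no right child.
      Visit X.
    Visit G.
  At D: go right to K.
    At K: no left child.
    At K: go right to J.
      J is a leaf — visit J.
    Visit K.
  Visit D.
Visit Y.
Full post-order sequence: B, F, M, U, Z, E, L, R, C, H, X, G, J, K, D, Y.

3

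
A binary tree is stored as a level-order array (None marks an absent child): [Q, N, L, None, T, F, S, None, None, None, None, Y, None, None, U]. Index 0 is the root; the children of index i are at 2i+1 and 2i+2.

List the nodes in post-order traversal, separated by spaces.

T N Y F U S L Q

Post-order visits the left subtree, then the right subtree, then the node.
At Q: go left to N.
  At N: no left child.
  At N: go right to T.
    T is a leaf — visit T.
  Visit N.
At Q: go right to L.
  At L: go left to F.
    At F: go left to Y.
      Y is a leaf — visit Y.
    At F: no right child.
    Visit F.
  At L: go right to S.
    At S: no left child.
    At S: go right to U.
      U is a leaf — visit U.
    Visit S.
  Visit L.
Visit Q.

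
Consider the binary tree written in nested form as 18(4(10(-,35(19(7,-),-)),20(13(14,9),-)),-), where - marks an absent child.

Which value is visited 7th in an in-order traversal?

In-order visits the left subtree, then the node, then the right subtree.
At 18: go left to 4.
  At 4: go left to 10.
    At 10: no left child.
    Visit 10.
    At 10: go right to 35.
      At 35: go left to 19.
        At 19: go left to 7.
          7 is a leaf — visit 7.
        Visit 19.
        At 19: no right child.
      Visit 35.
      At 35: no right child.
  Visit 4.
  At 4: go right to 20.
    At 20: go left to 13.
      At 13: go left to 14.
        14 is a leaf — visit 14.
      Visit 13.
      At 13: go right to 9.
        9 is a leaf — visit 9.
    Visit 20.
    At 20: no right child.
Visit 18.
At 18: no right child.
Full in-order sequence: 10, 7, 19, 35, 4, 14, 13, 9, 20, 18.

13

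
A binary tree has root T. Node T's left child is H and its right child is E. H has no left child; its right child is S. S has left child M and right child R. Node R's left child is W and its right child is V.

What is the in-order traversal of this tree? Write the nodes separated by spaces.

In-order visits the left subtree, then the node, then the right subtree.
At T: go left to H.
  At H: no left child.
  Visit H.
  At H: go right to S.
    At S: go left to M.
      M is a leaf — visit M.
    Visit S.
    At S: go right to R.
      At R: go left to W.
        W is a leaf — visit W.
      Visit R.
      At R: go right to V.
        V is a leaf — visit V.
Visit T.
At T: go right to E.
  E is a leaf — visit E.

H M S W R V T E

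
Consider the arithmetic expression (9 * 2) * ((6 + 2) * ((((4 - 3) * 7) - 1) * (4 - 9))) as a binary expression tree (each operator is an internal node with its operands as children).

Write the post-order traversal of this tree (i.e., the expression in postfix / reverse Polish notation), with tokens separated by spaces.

Post-order on an expression tree gives postfix notation: for each operator, emit left operand, right operand, then the operator.

9 2 * 6 2 + 4 3 - 7 * 1 - 4 9 - * * *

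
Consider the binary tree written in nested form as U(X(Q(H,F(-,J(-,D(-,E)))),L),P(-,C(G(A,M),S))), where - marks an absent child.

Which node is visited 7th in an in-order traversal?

In-order visits the left subtree, then the node, then the right subtree.
At U: go left to X.
  At X: go left to Q.
    At Q: go left to H.
      H is a leaf — visit H.
    Visit Q.
    At Q: go right to F.
      At F: no left child.
      Visit F.
      At F: go right to J.
        At J: no left child.
        Visit J.
        At J: go right to D.
          At D: no left child.
          Visit D.
          At D: go right to E.
            E is a leaf — visit E.
  Visit X.
  At X: go right to L.
    L is a leaf — visit L.
Visit U.
At U: go right to P.
  At P: no left child.
  Visit P.
  At P: go right to C.
    At C: go left to G.
      At G: go left to A.
        A is a leaf — visit A.
      Visit G.
      At G: go right to M.
        M is a leaf — visit M.
    Visit C.
    At C: go right to S.
      S is a leaf — visit S.
Full in-order sequence: H, Q, F, J, D, E, X, L, U, P, A, G, M, C, S.

X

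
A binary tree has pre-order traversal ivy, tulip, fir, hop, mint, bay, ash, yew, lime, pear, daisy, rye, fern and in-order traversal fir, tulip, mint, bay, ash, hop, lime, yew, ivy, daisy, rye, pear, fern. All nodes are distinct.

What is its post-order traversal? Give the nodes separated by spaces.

fir ash bay mint lime yew hop tulip rye daisy fern pear ivy

The first element of pre-order is the root; it splits in-order into left and right subtrees.
Root ivy: left subtree has 8 nodes {fir, tulip, mint, bay, ash, hop, lime, yew}, right has 4 {daisy, rye, pear, fern}.
  Root tulip: left subtree has 1 node {fir}, right has 6 {mint, bay, ash, hop, lime, yew}.
    Root hop: left subtree has 3 nodes {mint, bay, ash}, right has 2 {lime, yew}.
      Root mint: left subtree has 0 nodes { }, right has 2 {bay, ash}.
        Root bay: left subtree has 0 nodes { }, right has 1 {ash}.
      Root yew: left subtree has 1 node {lime}, right has 0 { }.
  Root pear: left subtree has 2 nodes {daisy, rye}, right has 1 {fern}.
    Root daisy: left subtree has 0 nodes { }, right has 1 {rye}.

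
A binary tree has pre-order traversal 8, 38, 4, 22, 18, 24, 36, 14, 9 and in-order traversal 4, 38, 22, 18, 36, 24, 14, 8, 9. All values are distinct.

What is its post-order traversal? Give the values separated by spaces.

The first element of pre-order is the root; it splits in-order into left and right subtrees.
Root 8: left subtree has 7 nodes {4, 38, 22, 18, 36, 24, 14}, right has 1 {9}.
  Root 38: left subtree has 1 node {4}, right has 5 {22, 18, 36, 24, 14}.
    Root 22: left subtree has 0 nodes { }, right has 4 {18, 36, 24, 14}.
      Root 18: left subtree has 0 nodes { }, right has 3 {36, 24, 14}.
        Root 24: left subtree has 1 node {36}, right has 1 {14}.

4 36 14 24 18 22 38 9 8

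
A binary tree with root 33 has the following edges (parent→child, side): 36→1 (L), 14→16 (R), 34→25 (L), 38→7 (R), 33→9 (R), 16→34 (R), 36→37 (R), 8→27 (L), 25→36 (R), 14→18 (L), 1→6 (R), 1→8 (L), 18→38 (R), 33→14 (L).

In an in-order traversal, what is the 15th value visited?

9

In-order visits the left subtree, then the node, then the right subtree.
At 33: go left to 14.
  At 14: go left to 18.
    At 18: no left child.
    Visit 18.
    At 18: go right to 38.
      At 38: no left child.
      Visit 38.
      At 38: go right to 7.
        7 is a leaf — visit 7.
  Visit 14.
  At 14: go right to 16.
    At 16: no left child.
    Visit 16.
    At 16: go right to 34.
      At 34: go left to 25.
        At 25: no left child.
        Visit 25.
        At 25: go right to 36.
          At 36: go left to 1.
            At 1: go left to 8.
              At 8: go left to 27.
                27 is a leaf — visit 27.
              Visit 8.
              At 8: no right child.
            Visit 1.
            At 1: go right to 6.
              6 is a leaf — visit 6.
          Visit 36.
          At 36: go right to 37.
            37 is a leaf — visit 37.
      Visit 34.
      At 34: no right child.
Visit 33.
At 33: go right to 9.
  9 is a leaf — visit 9.
Full in-order sequence: 18, 38, 7, 14, 16, 25, 27, 8, 1, 6, 36, 37, 34, 33, 9.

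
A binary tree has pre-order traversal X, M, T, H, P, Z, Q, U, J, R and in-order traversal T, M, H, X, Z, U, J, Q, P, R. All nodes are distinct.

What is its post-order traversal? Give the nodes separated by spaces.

T H M J U Q Z R P X

The first element of pre-order is the root; it splits in-order into left and right subtrees.
Root X: left subtree has 3 nodes {T, M, H}, right has 6 {Z, U, J, Q, P, R}.
  Root M: left subtree has 1 node {T}, right has 1 {H}.
  Root P: left subtree has 4 nodes {Z, U, J, Q}, right has 1 {R}.
    Root Z: left subtree has 0 nodes { }, right has 3 {U, J, Q}.
      Root Q: left subtree has 2 nodes {U, J}, right has 0 { }.
        Root U: left subtree has 0 nodes { }, right has 1 {J}.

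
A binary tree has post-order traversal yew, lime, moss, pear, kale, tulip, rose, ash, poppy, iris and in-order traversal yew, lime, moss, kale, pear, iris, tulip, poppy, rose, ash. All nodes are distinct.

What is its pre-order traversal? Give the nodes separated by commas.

The last element of post-order is the root; it splits in-order into left and right subtrees.
Root iris: left subtree has 5 nodes {yew, lime, moss, kale, pear}, right has 4 {tulip, poppy, rose, ash}.
  Root kale: left subtree has 3 nodes {yew, lime, moss}, right has 1 {pear}.
    Root moss: left subtree has 2 nodes {yew, lime}, right has 0 { }.
      Root lime: left subtree has 1 node {yew}, right has 0 { }.
  Root poppy: left subtree has 1 node {tulip}, right has 2 {rose, ash}.
    Root ash: left subtree has 1 node {rose}, right has 0 { }.

iris, kale, moss, lime, yew, pear, poppy, tulip, ash, rose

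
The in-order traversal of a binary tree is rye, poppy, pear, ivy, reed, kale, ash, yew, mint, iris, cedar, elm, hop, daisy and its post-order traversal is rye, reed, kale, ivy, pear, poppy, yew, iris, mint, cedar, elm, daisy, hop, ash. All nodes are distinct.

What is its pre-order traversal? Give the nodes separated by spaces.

The last element of post-order is the root; it splits in-order into left and right subtrees.
Root ash: left subtree has 6 nodes {rye, poppy, pear, ivy, reed, kale}, right has 7 {yew, mint, iris, cedar, elm, hop, daisy}.
  Root poppy: left subtree has 1 node {rye}, right has 4 {pear, ivy, reed, kale}.
    Root pear: left subtree has 0 nodes { }, right has 3 {ivy, reed, kale}.
      Root ivy: left subtree has 0 nodes { }, right has 2 {reed, kale}.
        Root kale: left subtree has 1 node {reed}, right has 0 { }.
  Root hop: left subtree has 5 nodes {yew, mint, iris, cedar, elm}, right has 1 {daisy}.
    Root elm: left subtree has 4 nodes {yew, mint, iris, cedar}, right has 0 { }.
      Root cedar: left subtree has 3 nodes {yew, mint, iris}, right has 0 { }.
        Root mint: left subtree has 1 node {yew}, right has 1 {iris}.

ash poppy rye pear ivy kale reed hop elm cedar mint yew iris daisy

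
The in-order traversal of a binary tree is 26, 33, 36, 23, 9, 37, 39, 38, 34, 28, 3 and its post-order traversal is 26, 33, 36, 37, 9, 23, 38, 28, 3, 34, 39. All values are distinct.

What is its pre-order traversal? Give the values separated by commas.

The last element of post-order is the root; it splits in-order into left and right subtrees.
Root 39: left subtree has 6 nodes {26, 33, 36, 23, 9, 37}, right has 4 {38, 34, 28, 3}.
  Root 23: left subtree has 3 nodes {26, 33, 36}, right has 2 {9, 37}.
    Root 36: left subtree has 2 nodes {26, 33}, right has 0 { }.
      Root 33: left subtree has 1 node {26}, right has 0 { }.
    Root 9: left subtree has 0 nodes { }, right has 1 {37}.
  Root 34: left subtree has 1 node {38}, right has 2 {28, 3}.
    Root 3: left subtree has 1 node {28}, right has 0 { }.

39, 23, 36, 33, 26, 9, 37, 34, 38, 3, 28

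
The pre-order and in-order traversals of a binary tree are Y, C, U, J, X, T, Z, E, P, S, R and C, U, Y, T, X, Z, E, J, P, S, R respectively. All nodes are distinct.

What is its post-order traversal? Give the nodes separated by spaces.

U C T E Z X R S P J Y

The first element of pre-order is the root; it splits in-order into left and right subtrees.
Root Y: left subtree has 2 nodes {C, U}, right has 8 {T, X, Z, E, J, P, S, R}.
  Root C: left subtree has 0 nodes { }, right has 1 {U}.
  Root J: left subtree has 4 nodes {T, X, Z, E}, right has 3 {P, S, R}.
    Root X: left subtree has 1 node {T}, right has 2 {Z, E}.
      Root Z: left subtree has 0 nodes { }, right has 1 {E}.
    Root P: left subtree has 0 nodes { }, right has 2 {S, R}.
      Root S: left subtree has 0 nodes { }, right has 1 {R}.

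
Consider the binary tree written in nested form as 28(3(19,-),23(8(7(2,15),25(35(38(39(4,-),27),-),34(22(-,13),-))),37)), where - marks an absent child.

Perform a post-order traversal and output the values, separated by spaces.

19 3 2 15 7 4 39 27 38 35 13 22 34 25 8 37 23 28

Post-order visits the left subtree, then the right subtree, then the node.
At 28: go left to 3.
  At 3: go left to 19.
    19 is a leaf — visit 19.
  At 3: no right child.
  Visit 3.
At 28: go right to 23.
  At 23: go left to 8.
    At 8: go left to 7.
      At 7: go left to 2.
        2 is a leaf — visit 2.
      At 7: go right to 15.
        15 is a leaf — visit 15.
      Visit 7.
    At 8: go right to 25.
      At 25: go left to 35.
        At 35: go left to 38.
          At 38: go left to 39.
            At 39: go left to 4.
              4 is a leaf — visit 4.
            At 39: no right child.
            Visit 39.
          At 38: go right to 27.
            27 is a leaf — visit 27.
          Visit 38.
        At 35: no right child.
        Visit 35.
      At 25: go right to 34.
        At 34: go left to 22.
          At 22: no left child.
          At 22: go right to 13.
            13 is a leaf — visit 13.
          Visit 22.
        At 34: no right child.
        Visit 34.
      Visit 25.
    Visit 8.
  At 23: go right to 37.
    37 is a leaf — visit 37.
  Visit 23.
Visit 28.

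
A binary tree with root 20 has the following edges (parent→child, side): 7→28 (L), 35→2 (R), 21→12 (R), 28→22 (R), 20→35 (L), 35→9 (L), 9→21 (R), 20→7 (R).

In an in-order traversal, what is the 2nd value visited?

21

In-order visits the left subtree, then the node, then the right subtree.
At 20: go left to 35.
  At 35: go left to 9.
    At 9: no left child.
    Visit 9.
    At 9: go right to 21.
      At 21: no left child.
      Visit 21.
      At 21: go right to 12.
        12 is a leaf — visit 12.
  Visit 35.
  At 35: go right to 2.
    2 is a leaf — visit 2.
Visit 20.
At 20: go right to 7.
  At 7: go left to 28.
    At 28: no left child.
    Visit 28.
    At 28: go right to 22.
      22 is a leaf — visit 22.
  Visit 7.
  At 7: no right child.
Full in-order sequence: 9, 21, 12, 35, 2, 20, 28, 22, 7.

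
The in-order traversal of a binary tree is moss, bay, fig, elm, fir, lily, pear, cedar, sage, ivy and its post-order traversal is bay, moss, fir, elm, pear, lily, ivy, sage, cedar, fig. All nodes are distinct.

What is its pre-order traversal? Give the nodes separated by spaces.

The last element of post-order is the root; it splits in-order into left and right subtrees.
Root fig: left subtree has 2 nodes {moss, bay}, right has 7 {elm, fir, lily, pear, cedar, sage, ivy}.
  Root moss: left subtree has 0 nodes { }, right has 1 {bay}.
  Root cedar: left subtree has 4 nodes {elm, fir, lily, pear}, right has 2 {sage, ivy}.
    Root lily: left subtree has 2 nodes {elm, fir}, right has 1 {pear}.
      Root elm: left subtree has 0 nodes { }, right has 1 {fir}.
    Root sage: left subtree has 0 nodes { }, right has 1 {ivy}.

fig moss bay cedar lily elm fir pear sage ivy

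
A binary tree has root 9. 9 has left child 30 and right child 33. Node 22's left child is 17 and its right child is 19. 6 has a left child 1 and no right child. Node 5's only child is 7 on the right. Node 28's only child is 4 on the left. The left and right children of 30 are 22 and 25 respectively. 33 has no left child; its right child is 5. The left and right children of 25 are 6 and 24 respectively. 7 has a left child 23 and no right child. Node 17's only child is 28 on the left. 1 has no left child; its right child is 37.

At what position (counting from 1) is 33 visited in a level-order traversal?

3

Level-order visits nodes level by level from the root, left to right within each level.
Level 0: 9
Level 1: 30, 33
Level 2: 22, 25, 5
Level 3: 17, 19, 6, 24, 7
Level 4: 28, 1, 23
Level 5: 4, 37
Full level-order sequence: 9, 30, 33, 22, 25, 5, 17, 19, 6, 24, 7, 28, 1, 23, 4, 37.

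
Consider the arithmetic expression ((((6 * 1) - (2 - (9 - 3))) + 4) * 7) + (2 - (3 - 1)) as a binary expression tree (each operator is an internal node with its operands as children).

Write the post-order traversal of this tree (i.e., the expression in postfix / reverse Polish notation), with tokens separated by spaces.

6 1 * 2 9 3 - - - 4 + 7 * 2 3 1 - - +

Post-order on an expression tree gives postfix notation: for each operator, emit left operand, right operand, then the operator.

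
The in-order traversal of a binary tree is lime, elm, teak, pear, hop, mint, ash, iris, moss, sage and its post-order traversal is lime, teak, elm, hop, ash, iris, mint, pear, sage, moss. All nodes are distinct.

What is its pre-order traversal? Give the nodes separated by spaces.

The last element of post-order is the root; it splits in-order into left and right subtrees.
Root moss: left subtree has 8 nodes {lime, elm, teak, pear, hop, mint, ash, iris}, right has 1 {sage}.
  Root pear: left subtree has 3 nodes {lime, elm, teak}, right has 4 {hop, mint, ash, iris}.
    Root elm: left subtree has 1 node {lime}, right has 1 {teak}.
    Root mint: left subtree has 1 node {hop}, right has 2 {ash, iris}.
      Root iris: left subtree has 1 node {ash}, right has 0 { }.

moss pear elm lime teak mint hop iris ash sage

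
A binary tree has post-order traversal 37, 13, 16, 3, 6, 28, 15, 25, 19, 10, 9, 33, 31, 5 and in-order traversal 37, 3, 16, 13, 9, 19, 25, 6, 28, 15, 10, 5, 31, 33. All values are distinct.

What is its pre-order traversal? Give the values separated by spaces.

The last element of post-order is the root; it splits in-order into left and right subtrees.
Root 5: left subtree has 11 nodes {37, 3, 16, 13, 9, 19, 25, 6, 28, 15, 10}, right has 2 {31, 33}.
  Root 9: left subtree has 4 nodes {37, 3, 16, 13}, right has 6 {19, 25, 6, 28, 15, 10}.
    Root 3: left subtree has 1 node {37}, right has 2 {16, 13}.
      Root 16: left subtree has 0 nodes { }, right has 1 {13}.
    Root 10: left subtree has 5 nodes {19, 25, 6, 28, 15}, right has 0 { }.
      Root 19: left subtree has 0 nodes { }, right has 4 {25, 6, 28, 15}.
        Root 25: left subtree has 0 nodes { }, right has 3 {6, 28, 15}.
          Root 15: left subtree has 2 nodes {6, 28}, right has 0 { }.
            Root 28: left subtree has 1 node {6}, right has 0 { }.
  Root 31: left subtree has 0 nodes { }, right has 1 {33}.

5 9 3 37 16 13 10 19 25 15 28 6 31 33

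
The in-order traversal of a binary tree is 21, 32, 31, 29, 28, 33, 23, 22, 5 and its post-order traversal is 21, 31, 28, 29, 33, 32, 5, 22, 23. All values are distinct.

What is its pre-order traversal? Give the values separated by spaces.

The last element of post-order is the root; it splits in-order into left and right subtrees.
Root 23: left subtree has 6 nodes {21, 32, 31, 29, 28, 33}, right has 2 {22, 5}.
  Root 32: left subtree has 1 node {21}, right has 4 {31, 29, 28, 33}.
    Root 33: left subtree has 3 nodes {31, 29, 28}, right has 0 { }.
      Root 29: left subtree has 1 node {31}, right has 1 {28}.
  Root 22: left subtree has 0 nodes { }, right has 1 {5}.

23 32 21 33 29 31 28 22 5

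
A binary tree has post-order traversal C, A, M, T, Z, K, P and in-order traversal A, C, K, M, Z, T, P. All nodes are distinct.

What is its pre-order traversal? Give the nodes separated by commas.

The last element of post-order is the root; it splits in-order into left and right subtrees.
Root P: left subtree has 6 nodes {A, C, K, M, Z, T}, right has 0 { }.
  Root K: left subtree has 2 nodes {A, C}, right has 3 {M, Z, T}.
    Root A: left subtree has 0 nodes { }, right has 1 {C}.
    Root Z: left subtree has 1 node {M}, right has 1 {T}.

P, K, A, C, Z, M, T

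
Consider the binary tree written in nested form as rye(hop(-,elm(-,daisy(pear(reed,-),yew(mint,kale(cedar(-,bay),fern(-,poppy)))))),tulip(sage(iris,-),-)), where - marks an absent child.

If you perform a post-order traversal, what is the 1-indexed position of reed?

Post-order visits the left subtree, then the right subtree, then the node.
At rye: go left to hop.
  At hop: no left child.
  At hop: go right to elm.
    At elm: no left child.
    At elm: go right to daisy.
      At daisy: go left to pear.
        At pear: go left to reed.
          reed is a leaf — visit reed.
        At pear: no right child.
        Visit pear.
      At daisy: go right to yew.
        At yew: go left to mint.
          mint is a leaf — visit mint.
        At yew: go right to kale.
          At kale: go left to cedar.
            At cedar: no left child.
            At cedar: go right to bay.
              bay is a leaf — visit bay.
            Visit cedar.
          At kale: go right to fern.
            At fern: no left child.
            At fern: go right to poppy.
              poppy is a leaf — visit poppy.
            Visit fern.
          Visit kale.
        Visit yew.
      Visit daisy.
    Visit elm.
  Visit hop.
At rye: go right to tulip.
  At tulip: go left to sage.
    At sage: go left to iris.
      iris is a leaf — visit iris.
    At sage: no right child.
    Visit sage.
  At tulip: no right child.
  Visit tulip.
Visit rye.
Full post-order sequence: reed, pear, mint, bay, cedar, poppy, fern, kale, yew, daisy, elm, hop, iris, sage, tulip, rye.

1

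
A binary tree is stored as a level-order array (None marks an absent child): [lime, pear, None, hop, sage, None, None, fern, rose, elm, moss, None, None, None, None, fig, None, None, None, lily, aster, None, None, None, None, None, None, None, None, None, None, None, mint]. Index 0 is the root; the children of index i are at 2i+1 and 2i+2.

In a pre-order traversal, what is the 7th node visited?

Pre-order visits the node, then its left subtree, then its right subtree.
Visit lime.
At lime: go left to pear.
  Visit pear.
  At pear: go left to hop.
    Visit hop.
    At hop: go left to fern.
      Visit fern.
      At fern: go left to fig.
        Visit fig.
        At fig: no left child.
        At fig: go right to mint.
          mint is a leaf — visit mint.
      At fern: no right child.
    At hop: go right to rose.
      rose is a leaf — visit rose.
  At pear: go right to sage.
    Visit sage.
    At sage: go left to elm.
      Visit elm.
      At elm: go left to lily.
        lily is a leaf — visit lily.
      At elm: go right to aster.
        aster is a leaf — visit aster.
    At sage: go right to moss.
      moss is a leaf — visit moss.
At lime: no right child.
Full pre-order sequence: lime, pear, hop, fern, fig, mint, rose, sage, elm, lily, aster, moss.

rose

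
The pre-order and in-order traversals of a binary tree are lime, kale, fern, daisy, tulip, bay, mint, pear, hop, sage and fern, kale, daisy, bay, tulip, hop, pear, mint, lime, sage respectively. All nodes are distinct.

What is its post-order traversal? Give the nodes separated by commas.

The first element of pre-order is the root; it splits in-order into left and right subtrees.
Root lime: left subtree has 8 nodes {fern, kale, daisy, bay, tulip, hop, pear, mint}, right has 1 {sage}.
  Root kale: left subtree has 1 node {fern}, right has 6 {daisy, bay, tulip, hop, pear, mint}.
    Root daisy: left subtree has 0 nodes { }, right has 5 {bay, tulip, hop, pear, mint}.
      Root tulip: left subtree has 1 node {bay}, right has 3 {hop, pear, mint}.
        Root mint: left subtree has 2 nodes {hop, pear}, right has 0 { }.
          Root pear: left subtree has 1 node {hop}, right has 0 { }.

fern, bay, hop, pear, mint, tulip, daisy, kale, sage, lime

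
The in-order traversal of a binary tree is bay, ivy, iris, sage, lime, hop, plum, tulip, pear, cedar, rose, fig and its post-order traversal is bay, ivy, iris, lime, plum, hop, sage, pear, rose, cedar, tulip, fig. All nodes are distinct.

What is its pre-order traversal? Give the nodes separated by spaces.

The last element of post-order is the root; it splits in-order into left and right subtrees.
Root fig: left subtree has 11 nodes {bay, ivy, iris, sage, lime, hop, plum, tulip, pear, cedar, rose}, right has 0 { }.
  Root tulip: left subtree has 7 nodes {bay, ivy, iris, sage, lime, hop, plum}, right has 3 {pear, cedar, rose}.
    Root sage: left subtree has 3 nodes {bay, ivy, iris}, right has 3 {lime, hop, plum}.
      Root iris: left subtree has 2 nodes {bay, ivy}, right has 0 { }.
        Root ivy: left subtree has 1 node {bay}, right has 0 { }.
      Root hop: left subtree has 1 node {lime}, right has 1 {plum}.
    Root cedar: left subtree has 1 node {pear}, right has 1 {rose}.

fig tulip sage iris ivy bay hop lime plum cedar pear rose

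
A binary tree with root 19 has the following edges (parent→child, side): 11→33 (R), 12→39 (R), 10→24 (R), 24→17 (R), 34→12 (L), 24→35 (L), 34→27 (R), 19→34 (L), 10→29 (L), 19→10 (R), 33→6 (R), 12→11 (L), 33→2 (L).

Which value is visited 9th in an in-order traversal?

In-order visits the left subtree, then the node, then the right subtree.
At 19: go left to 34.
  At 34: go left to 12.
    At 12: go left to 11.
      At 11: no left child.
      Visit 11.
      At 11: go right to 33.
        At 33: go left to 2.
          2 is a leaf — visit 2.
        Visit 33.
        At 33: go right to 6.
          6 is a leaf — visit 6.
    Visit 12.
    At 12: go right to 39.
      39 is a leaf — visit 39.
  Visit 34.
  At 34: go right to 27.
    27 is a leaf — visit 27.
Visit 19.
At 19: go right to 10.
  At 10: go left to 29.
    29 is a leaf — visit 29.
  Visit 10.
  At 10: go right to 24.
    At 24: go left to 35.
      35 is a leaf — visit 35.
    Visit 24.
    At 24: go right to 17.
      17 is a leaf — visit 17.
Full in-order sequence: 11, 2, 33, 6, 12, 39, 34, 27, 19, 29, 10, 35, 24, 17.

19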